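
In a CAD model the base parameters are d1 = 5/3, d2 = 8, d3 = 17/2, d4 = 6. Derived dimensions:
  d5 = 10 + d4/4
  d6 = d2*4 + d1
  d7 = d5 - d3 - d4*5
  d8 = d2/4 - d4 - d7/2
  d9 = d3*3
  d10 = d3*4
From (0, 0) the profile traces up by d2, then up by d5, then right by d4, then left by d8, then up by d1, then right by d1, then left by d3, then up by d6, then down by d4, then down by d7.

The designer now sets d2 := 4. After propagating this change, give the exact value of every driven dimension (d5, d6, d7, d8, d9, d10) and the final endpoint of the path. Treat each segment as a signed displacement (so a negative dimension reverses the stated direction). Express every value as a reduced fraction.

Apply edit: d2 := 4
  d5 = 10 + d4/4 = 23/2
  d6 = d2*4 + d1 = 53/3
  d7 = d5 - d3 - d4*5 = -27
  d8 = d2/4 - d4 - d7/2 = 17/2
  d9 = d3*3 = 51/2
  d10 = d3*4 = 34
Walk from origin (0, 0):
  seg 1: up by d2 = 4 → (0, 4)
  seg 2: up by d5 = 23/2 → (0, 31/2)
  seg 3: right by d4 = 6 → (6, 31/2)
  seg 4: left by d8 = 17/2 → (-5/2, 31/2)
  seg 5: up by d1 = 5/3 → (-5/2, 103/6)
  seg 6: right by d1 = 5/3 → (-5/6, 103/6)
  seg 7: left by d3 = 17/2 → (-28/3, 103/6)
  seg 8: up by d6 = 53/3 → (-28/3, 209/6)
  seg 9: down by d4 = 6 → (-28/3, 173/6)
  seg 10: down by d7 = -27 → (-28/3, 335/6)

d5 = 23/2
d6 = 53/3
d7 = -27
d8 = 17/2
d9 = 51/2
d10 = 34
endpoint = (-28/3, 335/6)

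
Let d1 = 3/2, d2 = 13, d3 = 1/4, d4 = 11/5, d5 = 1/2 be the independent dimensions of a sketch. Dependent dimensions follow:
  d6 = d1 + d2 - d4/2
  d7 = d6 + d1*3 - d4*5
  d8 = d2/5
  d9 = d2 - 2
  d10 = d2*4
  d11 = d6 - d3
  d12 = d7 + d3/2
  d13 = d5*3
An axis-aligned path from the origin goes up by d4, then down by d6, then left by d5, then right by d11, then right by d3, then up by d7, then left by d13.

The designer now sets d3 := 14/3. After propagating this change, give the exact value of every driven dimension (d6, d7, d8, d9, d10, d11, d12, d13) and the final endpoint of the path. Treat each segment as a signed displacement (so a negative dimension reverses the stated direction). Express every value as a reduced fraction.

d6 = 67/5
d7 = 69/10
d8 = 13/5
d9 = 11
d10 = 52
d11 = 131/15
d12 = 277/30
d13 = 3/2
endpoint = (57/5, -43/10)

Apply edit: d3 := 14/3
  d6 = d1 + d2 - d4/2 = 67/5
  d7 = d6 + d1*3 - d4*5 = 69/10
  d8 = d2/5 = 13/5
  d9 = d2 - 2 = 11
  d10 = d2*4 = 52
  d11 = d6 - d3 = 131/15
  d12 = d7 + d3/2 = 277/30
  d13 = d5*3 = 3/2
Walk from origin (0, 0):
  seg 1: up by d4 = 11/5 → (0, 11/5)
  seg 2: down by d6 = 67/5 → (0, -56/5)
  seg 3: left by d5 = 1/2 → (-1/2, -56/5)
  seg 4: right by d11 = 131/15 → (247/30, -56/5)
  seg 5: right by d3 = 14/3 → (129/10, -56/5)
  seg 6: up by d7 = 69/10 → (129/10, -43/10)
  seg 7: left by d13 = 3/2 → (57/5, -43/10)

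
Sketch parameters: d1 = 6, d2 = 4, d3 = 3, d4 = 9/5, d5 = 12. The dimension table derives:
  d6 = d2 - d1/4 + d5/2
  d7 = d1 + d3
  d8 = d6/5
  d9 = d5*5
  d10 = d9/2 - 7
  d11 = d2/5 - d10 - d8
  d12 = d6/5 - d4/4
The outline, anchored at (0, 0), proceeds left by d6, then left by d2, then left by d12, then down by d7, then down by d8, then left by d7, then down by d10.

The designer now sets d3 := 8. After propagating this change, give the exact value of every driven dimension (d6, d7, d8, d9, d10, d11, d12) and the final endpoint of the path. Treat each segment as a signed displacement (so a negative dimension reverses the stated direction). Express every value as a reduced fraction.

Apply edit: d3 := 8
  d6 = d2 - d1/4 + d5/2 = 17/2
  d7 = d1 + d3 = 14
  d8 = d6/5 = 17/10
  d9 = d5*5 = 60
  d10 = d9/2 - 7 = 23
  d11 = d2/5 - d10 - d8 = -239/10
  d12 = d6/5 - d4/4 = 5/4
Walk from origin (0, 0):
  seg 1: left by d6 = 17/2 → (-17/2, 0)
  seg 2: left by d2 = 4 → (-25/2, 0)
  seg 3: left by d12 = 5/4 → (-55/4, 0)
  seg 4: down by d7 = 14 → (-55/4, -14)
  seg 5: down by d8 = 17/10 → (-55/4, -157/10)
  seg 6: left by d7 = 14 → (-111/4, -157/10)
  seg 7: down by d10 = 23 → (-111/4, -387/10)

d6 = 17/2
d7 = 14
d8 = 17/10
d9 = 60
d10 = 23
d11 = -239/10
d12 = 5/4
endpoint = (-111/4, -387/10)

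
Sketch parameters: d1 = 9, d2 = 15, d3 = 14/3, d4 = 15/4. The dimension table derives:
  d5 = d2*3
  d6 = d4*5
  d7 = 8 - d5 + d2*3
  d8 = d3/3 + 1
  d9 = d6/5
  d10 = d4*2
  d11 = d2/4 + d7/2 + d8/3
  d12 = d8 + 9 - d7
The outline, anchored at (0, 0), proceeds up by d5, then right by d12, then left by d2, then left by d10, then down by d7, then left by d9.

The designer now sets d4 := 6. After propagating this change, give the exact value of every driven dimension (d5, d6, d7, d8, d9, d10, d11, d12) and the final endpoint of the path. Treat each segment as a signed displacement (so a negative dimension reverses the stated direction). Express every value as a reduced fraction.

Apply edit: d4 := 6
  d5 = d2*3 = 45
  d6 = d4*5 = 30
  d7 = 8 - d5 + d2*3 = 8
  d8 = d3/3 + 1 = 23/9
  d9 = d6/5 = 6
  d10 = d4*2 = 12
  d11 = d2/4 + d7/2 + d8/3 = 929/108
  d12 = d8 + 9 - d7 = 32/9
Walk from origin (0, 0):
  seg 1: up by d5 = 45 → (0, 45)
  seg 2: right by d12 = 32/9 → (32/9, 45)
  seg 3: left by d2 = 15 → (-103/9, 45)
  seg 4: left by d10 = 12 → (-211/9, 45)
  seg 5: down by d7 = 8 → (-211/9, 37)
  seg 6: left by d9 = 6 → (-265/9, 37)

d5 = 45
d6 = 30
d7 = 8
d8 = 23/9
d9 = 6
d10 = 12
d11 = 929/108
d12 = 32/9
endpoint = (-265/9, 37)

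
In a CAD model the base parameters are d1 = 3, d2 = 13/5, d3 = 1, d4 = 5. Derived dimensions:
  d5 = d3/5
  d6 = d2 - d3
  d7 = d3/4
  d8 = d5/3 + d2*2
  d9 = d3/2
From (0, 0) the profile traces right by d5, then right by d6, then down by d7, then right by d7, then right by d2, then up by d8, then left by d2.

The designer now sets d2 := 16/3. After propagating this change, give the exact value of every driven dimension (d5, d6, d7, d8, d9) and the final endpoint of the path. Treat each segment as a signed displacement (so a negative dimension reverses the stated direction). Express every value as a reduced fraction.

d5 = 1/5
d6 = 13/3
d7 = 1/4
d8 = 161/15
d9 = 1/2
endpoint = (287/60, 629/60)

Apply edit: d2 := 16/3
  d5 = d3/5 = 1/5
  d6 = d2 - d3 = 13/3
  d7 = d3/4 = 1/4
  d8 = d5/3 + d2*2 = 161/15
  d9 = d3/2 = 1/2
Walk from origin (0, 0):
  seg 1: right by d5 = 1/5 → (1/5, 0)
  seg 2: right by d6 = 13/3 → (68/15, 0)
  seg 3: down by d7 = 1/4 → (68/15, -1/4)
  seg 4: right by d7 = 1/4 → (287/60, -1/4)
  seg 5: right by d2 = 16/3 → (607/60, -1/4)
  seg 6: up by d8 = 161/15 → (607/60, 629/60)
  seg 7: left by d2 = 16/3 → (287/60, 629/60)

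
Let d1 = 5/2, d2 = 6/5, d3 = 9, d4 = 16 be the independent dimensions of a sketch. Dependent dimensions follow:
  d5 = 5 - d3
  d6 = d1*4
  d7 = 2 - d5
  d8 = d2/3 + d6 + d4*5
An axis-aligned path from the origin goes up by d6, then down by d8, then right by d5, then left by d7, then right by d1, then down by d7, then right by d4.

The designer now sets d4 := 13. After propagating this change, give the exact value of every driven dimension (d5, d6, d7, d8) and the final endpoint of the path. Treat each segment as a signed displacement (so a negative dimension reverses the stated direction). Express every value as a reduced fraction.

d5 = -4
d6 = 10
d7 = 6
d8 = 377/5
endpoint = (11/2, -357/5)

Apply edit: d4 := 13
  d5 = 5 - d3 = -4
  d6 = d1*4 = 10
  d7 = 2 - d5 = 6
  d8 = d2/3 + d6 + d4*5 = 377/5
Walk from origin (0, 0):
  seg 1: up by d6 = 10 → (0, 10)
  seg 2: down by d8 = 377/5 → (0, -327/5)
  seg 3: right by d5 = -4 → (-4, -327/5)
  seg 4: left by d7 = 6 → (-10, -327/5)
  seg 5: right by d1 = 5/2 → (-15/2, -327/5)
  seg 6: down by d7 = 6 → (-15/2, -357/5)
  seg 7: right by d4 = 13 → (11/2, -357/5)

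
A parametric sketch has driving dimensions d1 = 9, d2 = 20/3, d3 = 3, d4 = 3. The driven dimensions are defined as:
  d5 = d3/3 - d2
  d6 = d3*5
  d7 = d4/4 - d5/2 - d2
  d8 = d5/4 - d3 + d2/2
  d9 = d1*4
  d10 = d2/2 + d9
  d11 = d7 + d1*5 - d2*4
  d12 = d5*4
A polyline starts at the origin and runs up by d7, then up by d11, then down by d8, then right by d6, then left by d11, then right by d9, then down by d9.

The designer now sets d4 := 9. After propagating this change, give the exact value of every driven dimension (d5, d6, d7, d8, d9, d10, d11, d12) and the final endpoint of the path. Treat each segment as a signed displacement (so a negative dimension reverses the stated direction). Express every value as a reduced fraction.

Apply edit: d4 := 9
  d5 = d3/3 - d2 = -17/3
  d6 = d3*5 = 15
  d7 = d4/4 - d5/2 - d2 = -19/12
  d8 = d5/4 - d3 + d2/2 = -13/12
  d9 = d1*4 = 36
  d10 = d2/2 + d9 = 118/3
  d11 = d7 + d1*5 - d2*4 = 67/4
  d12 = d5*4 = -68/3
Walk from origin (0, 0):
  seg 1: up by d7 = -19/12 → (0, -19/12)
  seg 2: up by d11 = 67/4 → (0, 91/6)
  seg 3: down by d8 = -13/12 → (0, 65/4)
  seg 4: right by d6 = 15 → (15, 65/4)
  seg 5: left by d11 = 67/4 → (-7/4, 65/4)
  seg 6: right by d9 = 36 → (137/4, 65/4)
  seg 7: down by d9 = 36 → (137/4, -79/4)

d5 = -17/3
d6 = 15
d7 = -19/12
d8 = -13/12
d9 = 36
d10 = 118/3
d11 = 67/4
d12 = -68/3
endpoint = (137/4, -79/4)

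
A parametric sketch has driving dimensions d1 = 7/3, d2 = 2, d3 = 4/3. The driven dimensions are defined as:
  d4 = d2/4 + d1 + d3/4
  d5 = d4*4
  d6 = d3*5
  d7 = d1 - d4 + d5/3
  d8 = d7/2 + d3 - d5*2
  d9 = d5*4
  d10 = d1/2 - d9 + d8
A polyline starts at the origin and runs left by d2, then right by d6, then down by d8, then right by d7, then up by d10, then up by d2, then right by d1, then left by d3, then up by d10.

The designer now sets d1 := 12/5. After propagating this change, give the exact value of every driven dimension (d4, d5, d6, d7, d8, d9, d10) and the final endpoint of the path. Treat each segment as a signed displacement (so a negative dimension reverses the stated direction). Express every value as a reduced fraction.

d4 = 97/30
d5 = 194/15
d6 = 20/3
d7 = 313/90
d8 = -4103/180
d9 = 776/15
d10 = -13199/180
endpoint = (829/90, -4387/36)

Apply edit: d1 := 12/5
  d4 = d2/4 + d1 + d3/4 = 97/30
  d5 = d4*4 = 194/15
  d6 = d3*5 = 20/3
  d7 = d1 - d4 + d5/3 = 313/90
  d8 = d7/2 + d3 - d5*2 = -4103/180
  d9 = d5*4 = 776/15
  d10 = d1/2 - d9 + d8 = -13199/180
Walk from origin (0, 0):
  seg 1: left by d2 = 2 → (-2, 0)
  seg 2: right by d6 = 20/3 → (14/3, 0)
  seg 3: down by d8 = -4103/180 → (14/3, 4103/180)
  seg 4: right by d7 = 313/90 → (733/90, 4103/180)
  seg 5: up by d10 = -13199/180 → (733/90, -758/15)
  seg 6: up by d2 = 2 → (733/90, -728/15)
  seg 7: right by d1 = 12/5 → (949/90, -728/15)
  seg 8: left by d3 = 4/3 → (829/90, -728/15)
  seg 9: up by d10 = -13199/180 → (829/90, -4387/36)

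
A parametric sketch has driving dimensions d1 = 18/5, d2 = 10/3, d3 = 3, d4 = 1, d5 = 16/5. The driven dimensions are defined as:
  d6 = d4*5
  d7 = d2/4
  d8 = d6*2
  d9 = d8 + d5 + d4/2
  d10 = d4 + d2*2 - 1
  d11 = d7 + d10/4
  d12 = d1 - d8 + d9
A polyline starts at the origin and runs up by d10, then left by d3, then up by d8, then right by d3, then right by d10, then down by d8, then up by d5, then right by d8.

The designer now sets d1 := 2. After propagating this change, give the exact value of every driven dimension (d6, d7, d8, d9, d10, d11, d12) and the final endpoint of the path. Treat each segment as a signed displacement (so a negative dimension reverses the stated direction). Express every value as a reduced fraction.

Apply edit: d1 := 2
  d6 = d4*5 = 5
  d7 = d2/4 = 5/6
  d8 = d6*2 = 10
  d9 = d8 + d5 + d4/2 = 137/10
  d10 = d4 + d2*2 - 1 = 20/3
  d11 = d7 + d10/4 = 5/2
  d12 = d1 - d8 + d9 = 57/10
Walk from origin (0, 0):
  seg 1: up by d10 = 20/3 → (0, 20/3)
  seg 2: left by d3 = 3 → (-3, 20/3)
  seg 3: up by d8 = 10 → (-3, 50/3)
  seg 4: right by d3 = 3 → (0, 50/3)
  seg 5: right by d10 = 20/3 → (20/3, 50/3)
  seg 6: down by d8 = 10 → (20/3, 20/3)
  seg 7: up by d5 = 16/5 → (20/3, 148/15)
  seg 8: right by d8 = 10 → (50/3, 148/15)

d6 = 5
d7 = 5/6
d8 = 10
d9 = 137/10
d10 = 20/3
d11 = 5/2
d12 = 57/10
endpoint = (50/3, 148/15)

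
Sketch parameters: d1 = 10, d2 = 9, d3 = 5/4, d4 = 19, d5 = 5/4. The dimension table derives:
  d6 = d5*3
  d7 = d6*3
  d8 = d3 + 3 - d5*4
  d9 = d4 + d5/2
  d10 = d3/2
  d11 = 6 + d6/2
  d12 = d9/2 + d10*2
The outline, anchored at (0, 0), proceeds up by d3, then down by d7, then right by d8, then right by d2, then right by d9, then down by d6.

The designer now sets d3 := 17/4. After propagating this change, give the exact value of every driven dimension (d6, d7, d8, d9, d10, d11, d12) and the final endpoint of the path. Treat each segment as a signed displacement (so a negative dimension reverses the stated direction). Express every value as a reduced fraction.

Apply edit: d3 := 17/4
  d6 = d5*3 = 15/4
  d7 = d6*3 = 45/4
  d8 = d3 + 3 - d5*4 = 9/4
  d9 = d4 + d5/2 = 157/8
  d10 = d3/2 = 17/8
  d11 = 6 + d6/2 = 63/8
  d12 = d9/2 + d10*2 = 225/16
Walk from origin (0, 0):
  seg 1: up by d3 = 17/4 → (0, 17/4)
  seg 2: down by d7 = 45/4 → (0, -7)
  seg 3: right by d8 = 9/4 → (9/4, -7)
  seg 4: right by d2 = 9 → (45/4, -7)
  seg 5: right by d9 = 157/8 → (247/8, -7)
  seg 6: down by d6 = 15/4 → (247/8, -43/4)

d6 = 15/4
d7 = 45/4
d8 = 9/4
d9 = 157/8
d10 = 17/8
d11 = 63/8
d12 = 225/16
endpoint = (247/8, -43/4)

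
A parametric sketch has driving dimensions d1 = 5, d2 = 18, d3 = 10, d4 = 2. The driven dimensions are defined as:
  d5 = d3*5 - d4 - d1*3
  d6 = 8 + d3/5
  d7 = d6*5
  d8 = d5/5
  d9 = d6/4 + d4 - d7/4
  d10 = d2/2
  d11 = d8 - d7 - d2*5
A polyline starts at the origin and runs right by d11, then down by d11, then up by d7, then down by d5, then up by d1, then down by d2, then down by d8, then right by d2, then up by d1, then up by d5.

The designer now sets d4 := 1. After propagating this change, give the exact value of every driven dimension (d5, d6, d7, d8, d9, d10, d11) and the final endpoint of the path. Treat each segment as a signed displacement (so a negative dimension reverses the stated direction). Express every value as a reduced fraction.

Apply edit: d4 := 1
  d5 = d3*5 - d4 - d1*3 = 34
  d6 = 8 + d3/5 = 10
  d7 = d6*5 = 50
  d8 = d5/5 = 34/5
  d9 = d6/4 + d4 - d7/4 = -9
  d10 = d2/2 = 9
  d11 = d8 - d7 - d2*5 = -666/5
Walk from origin (0, 0):
  seg 1: right by d11 = -666/5 → (-666/5, 0)
  seg 2: down by d11 = -666/5 → (-666/5, 666/5)
  seg 3: up by d7 = 50 → (-666/5, 916/5)
  seg 4: down by d5 = 34 → (-666/5, 746/5)
  seg 5: up by d1 = 5 → (-666/5, 771/5)
  seg 6: down by d2 = 18 → (-666/5, 681/5)
  seg 7: down by d8 = 34/5 → (-666/5, 647/5)
  seg 8: right by d2 = 18 → (-576/5, 647/5)
  seg 9: up by d1 = 5 → (-576/5, 672/5)
  seg 10: up by d5 = 34 → (-576/5, 842/5)

d5 = 34
d6 = 10
d7 = 50
d8 = 34/5
d9 = -9
d10 = 9
d11 = -666/5
endpoint = (-576/5, 842/5)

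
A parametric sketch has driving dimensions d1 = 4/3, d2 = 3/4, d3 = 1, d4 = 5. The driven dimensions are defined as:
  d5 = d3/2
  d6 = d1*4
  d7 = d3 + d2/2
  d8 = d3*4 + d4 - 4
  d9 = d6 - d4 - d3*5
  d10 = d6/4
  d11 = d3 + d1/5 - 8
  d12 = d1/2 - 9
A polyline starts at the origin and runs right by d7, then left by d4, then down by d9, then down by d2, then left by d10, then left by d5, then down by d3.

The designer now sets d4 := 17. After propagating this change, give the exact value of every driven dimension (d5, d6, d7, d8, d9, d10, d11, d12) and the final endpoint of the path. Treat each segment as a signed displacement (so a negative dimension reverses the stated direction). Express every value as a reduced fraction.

d5 = 1/2
d6 = 16/3
d7 = 11/8
d8 = 17
d9 = -50/3
d10 = 4/3
d11 = -101/15
d12 = -25/3
endpoint = (-419/24, 179/12)

Apply edit: d4 := 17
  d5 = d3/2 = 1/2
  d6 = d1*4 = 16/3
  d7 = d3 + d2/2 = 11/8
  d8 = d3*4 + d4 - 4 = 17
  d9 = d6 - d4 - d3*5 = -50/3
  d10 = d6/4 = 4/3
  d11 = d3 + d1/5 - 8 = -101/15
  d12 = d1/2 - 9 = -25/3
Walk from origin (0, 0):
  seg 1: right by d7 = 11/8 → (11/8, 0)
  seg 2: left by d4 = 17 → (-125/8, 0)
  seg 3: down by d9 = -50/3 → (-125/8, 50/3)
  seg 4: down by d2 = 3/4 → (-125/8, 191/12)
  seg 5: left by d10 = 4/3 → (-407/24, 191/12)
  seg 6: left by d5 = 1/2 → (-419/24, 191/12)
  seg 7: down by d3 = 1 → (-419/24, 179/12)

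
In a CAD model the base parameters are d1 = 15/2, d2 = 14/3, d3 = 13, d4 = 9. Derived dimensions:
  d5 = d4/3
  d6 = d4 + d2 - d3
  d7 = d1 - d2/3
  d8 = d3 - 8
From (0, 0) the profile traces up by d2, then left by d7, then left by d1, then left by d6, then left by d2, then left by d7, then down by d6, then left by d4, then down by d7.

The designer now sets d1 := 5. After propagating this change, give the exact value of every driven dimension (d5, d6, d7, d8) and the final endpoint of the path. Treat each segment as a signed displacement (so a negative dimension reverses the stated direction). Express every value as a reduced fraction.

d5 = 3
d6 = 2/3
d7 = 31/9
d8 = 5
endpoint = (-236/9, 5/9)

Apply edit: d1 := 5
  d5 = d4/3 = 3
  d6 = d4 + d2 - d3 = 2/3
  d7 = d1 - d2/3 = 31/9
  d8 = d3 - 8 = 5
Walk from origin (0, 0):
  seg 1: up by d2 = 14/3 → (0, 14/3)
  seg 2: left by d7 = 31/9 → (-31/9, 14/3)
  seg 3: left by d1 = 5 → (-76/9, 14/3)
  seg 4: left by d6 = 2/3 → (-82/9, 14/3)
  seg 5: left by d2 = 14/3 → (-124/9, 14/3)
  seg 6: left by d7 = 31/9 → (-155/9, 14/3)
  seg 7: down by d6 = 2/3 → (-155/9, 4)
  seg 8: left by d4 = 9 → (-236/9, 4)
  seg 9: down by d7 = 31/9 → (-236/9, 5/9)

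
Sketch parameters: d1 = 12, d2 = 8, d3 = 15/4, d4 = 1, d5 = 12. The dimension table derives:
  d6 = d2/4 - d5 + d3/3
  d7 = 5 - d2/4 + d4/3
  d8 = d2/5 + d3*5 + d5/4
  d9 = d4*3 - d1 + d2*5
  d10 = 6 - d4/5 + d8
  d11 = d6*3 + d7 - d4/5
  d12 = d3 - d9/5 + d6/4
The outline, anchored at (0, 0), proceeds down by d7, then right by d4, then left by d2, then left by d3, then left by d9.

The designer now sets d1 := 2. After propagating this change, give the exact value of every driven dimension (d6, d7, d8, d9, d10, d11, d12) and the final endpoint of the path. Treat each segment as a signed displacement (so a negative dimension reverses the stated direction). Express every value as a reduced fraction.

Apply edit: d1 := 2
  d6 = d2/4 - d5 + d3/3 = -35/4
  d7 = 5 - d2/4 + d4/3 = 10/3
  d8 = d2/5 + d3*5 + d5/4 = 467/20
  d9 = d4*3 - d1 + d2*5 = 41
  d10 = 6 - d4/5 + d8 = 583/20
  d11 = d6*3 + d7 - d4/5 = -1387/60
  d12 = d3 - d9/5 + d6/4 = -531/80
Walk from origin (0, 0):
  seg 1: down by d7 = 10/3 → (0, -10/3)
  seg 2: right by d4 = 1 → (1, -10/3)
  seg 3: left by d2 = 8 → (-7, -10/3)
  seg 4: left by d3 = 15/4 → (-43/4, -10/3)
  seg 5: left by d9 = 41 → (-207/4, -10/3)

d6 = -35/4
d7 = 10/3
d8 = 467/20
d9 = 41
d10 = 583/20
d11 = -1387/60
d12 = -531/80
endpoint = (-207/4, -10/3)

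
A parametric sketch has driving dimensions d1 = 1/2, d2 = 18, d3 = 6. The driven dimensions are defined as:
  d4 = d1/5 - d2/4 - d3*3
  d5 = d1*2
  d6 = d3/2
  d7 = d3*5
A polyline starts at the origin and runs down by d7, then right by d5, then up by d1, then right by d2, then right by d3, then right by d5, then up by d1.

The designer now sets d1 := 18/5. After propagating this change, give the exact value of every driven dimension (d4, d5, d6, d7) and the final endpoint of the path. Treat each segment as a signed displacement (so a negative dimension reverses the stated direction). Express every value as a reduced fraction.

d4 = -1089/50
d5 = 36/5
d6 = 3
d7 = 30
endpoint = (192/5, -114/5)

Apply edit: d1 := 18/5
  d4 = d1/5 - d2/4 - d3*3 = -1089/50
  d5 = d1*2 = 36/5
  d6 = d3/2 = 3
  d7 = d3*5 = 30
Walk from origin (0, 0):
  seg 1: down by d7 = 30 → (0, -30)
  seg 2: right by d5 = 36/5 → (36/5, -30)
  seg 3: up by d1 = 18/5 → (36/5, -132/5)
  seg 4: right by d2 = 18 → (126/5, -132/5)
  seg 5: right by d3 = 6 → (156/5, -132/5)
  seg 6: right by d5 = 36/5 → (192/5, -132/5)
  seg 7: up by d1 = 18/5 → (192/5, -114/5)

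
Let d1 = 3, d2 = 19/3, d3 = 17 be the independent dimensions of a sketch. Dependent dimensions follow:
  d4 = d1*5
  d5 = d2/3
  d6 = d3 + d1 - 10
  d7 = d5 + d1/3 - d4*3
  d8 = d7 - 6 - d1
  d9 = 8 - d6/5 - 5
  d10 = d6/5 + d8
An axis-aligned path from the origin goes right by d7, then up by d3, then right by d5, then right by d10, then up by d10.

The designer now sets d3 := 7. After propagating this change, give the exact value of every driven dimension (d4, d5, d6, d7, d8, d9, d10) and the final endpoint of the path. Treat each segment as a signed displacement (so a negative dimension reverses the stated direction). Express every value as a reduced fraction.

Apply edit: d3 := 7
  d4 = d1*5 = 15
  d5 = d2/3 = 19/9
  d6 = d3 + d1 - 10 = 0
  d7 = d5 + d1/3 - d4*3 = -377/9
  d8 = d7 - 6 - d1 = -458/9
  d9 = 8 - d6/5 - 5 = 3
  d10 = d6/5 + d8 = -458/9
Walk from origin (0, 0):
  seg 1: right by d7 = -377/9 → (-377/9, 0)
  seg 2: up by d3 = 7 → (-377/9, 7)
  seg 3: right by d5 = 19/9 → (-358/9, 7)
  seg 4: right by d10 = -458/9 → (-272/3, 7)
  seg 5: up by d10 = -458/9 → (-272/3, -395/9)

d4 = 15
d5 = 19/9
d6 = 0
d7 = -377/9
d8 = -458/9
d9 = 3
d10 = -458/9
endpoint = (-272/3, -395/9)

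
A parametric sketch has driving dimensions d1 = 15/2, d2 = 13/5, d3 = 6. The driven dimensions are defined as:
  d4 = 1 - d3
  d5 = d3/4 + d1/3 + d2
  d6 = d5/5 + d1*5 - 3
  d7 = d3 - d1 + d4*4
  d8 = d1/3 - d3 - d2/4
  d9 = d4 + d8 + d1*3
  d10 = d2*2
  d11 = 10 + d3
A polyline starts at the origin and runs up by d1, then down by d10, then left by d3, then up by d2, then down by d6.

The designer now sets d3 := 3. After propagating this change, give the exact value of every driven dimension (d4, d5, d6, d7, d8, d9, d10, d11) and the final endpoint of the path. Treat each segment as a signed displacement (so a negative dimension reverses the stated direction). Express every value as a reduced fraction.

d4 = -2
d5 = 117/20
d6 = 3567/100
d7 = -25/2
d8 = -23/20
d9 = 387/20
d10 = 26/5
d11 = 13
endpoint = (-3, -3077/100)

Apply edit: d3 := 3
  d4 = 1 - d3 = -2
  d5 = d3/4 + d1/3 + d2 = 117/20
  d6 = d5/5 + d1*5 - 3 = 3567/100
  d7 = d3 - d1 + d4*4 = -25/2
  d8 = d1/3 - d3 - d2/4 = -23/20
  d9 = d4 + d8 + d1*3 = 387/20
  d10 = d2*2 = 26/5
  d11 = 10 + d3 = 13
Walk from origin (0, 0):
  seg 1: up by d1 = 15/2 → (0, 15/2)
  seg 2: down by d10 = 26/5 → (0, 23/10)
  seg 3: left by d3 = 3 → (-3, 23/10)
  seg 4: up by d2 = 13/5 → (-3, 49/10)
  seg 5: down by d6 = 3567/100 → (-3, -3077/100)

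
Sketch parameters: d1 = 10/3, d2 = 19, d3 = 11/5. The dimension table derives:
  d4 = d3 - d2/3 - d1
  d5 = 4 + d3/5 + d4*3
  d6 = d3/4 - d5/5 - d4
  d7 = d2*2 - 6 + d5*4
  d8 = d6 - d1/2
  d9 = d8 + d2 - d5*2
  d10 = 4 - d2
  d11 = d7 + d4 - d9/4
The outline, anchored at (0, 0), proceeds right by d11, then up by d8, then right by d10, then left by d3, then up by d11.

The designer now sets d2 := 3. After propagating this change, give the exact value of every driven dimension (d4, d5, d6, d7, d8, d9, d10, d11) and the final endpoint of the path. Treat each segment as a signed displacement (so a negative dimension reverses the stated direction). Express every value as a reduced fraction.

Apply edit: d2 := 3
  d4 = d3 - d2/3 - d1 = -32/15
  d5 = 4 + d3/5 + d4*3 = -49/25
  d6 = d3/4 - d5/5 - d4 = 4613/1500
  d7 = d2*2 - 6 + d5*4 = -196/25
  d8 = d6 - d1/2 = 2113/1500
  d9 = d8 + d2 - d5*2 = 12493/1500
  d10 = 4 - d2 = 1
  d11 = d7 + d4 - d9/4 = -24111/2000
Walk from origin (0, 0):
  seg 1: right by d11 = -24111/2000 → (-24111/2000, 0)
  seg 2: up by d8 = 2113/1500 → (-24111/2000, 2113/1500)
  seg 3: right by d10 = 1 → (-22111/2000, 2113/1500)
  seg 4: left by d3 = 11/5 → (-26511/2000, 2113/1500)
  seg 5: up by d11 = -24111/2000 → (-26511/2000, -63881/6000)

d4 = -32/15
d5 = -49/25
d6 = 4613/1500
d7 = -196/25
d8 = 2113/1500
d9 = 12493/1500
d10 = 1
d11 = -24111/2000
endpoint = (-26511/2000, -63881/6000)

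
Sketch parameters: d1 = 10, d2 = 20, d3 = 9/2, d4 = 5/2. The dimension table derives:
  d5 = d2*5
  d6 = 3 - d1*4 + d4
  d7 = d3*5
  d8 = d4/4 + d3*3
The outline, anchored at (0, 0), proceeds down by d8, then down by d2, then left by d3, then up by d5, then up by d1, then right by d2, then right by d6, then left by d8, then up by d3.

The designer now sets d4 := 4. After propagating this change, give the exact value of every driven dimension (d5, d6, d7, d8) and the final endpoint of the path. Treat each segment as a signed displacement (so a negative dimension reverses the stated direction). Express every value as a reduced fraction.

d5 = 100
d6 = -33
d7 = 45/2
d8 = 29/2
endpoint = (-32, 80)

Apply edit: d4 := 4
  d5 = d2*5 = 100
  d6 = 3 - d1*4 + d4 = -33
  d7 = d3*5 = 45/2
  d8 = d4/4 + d3*3 = 29/2
Walk from origin (0, 0):
  seg 1: down by d8 = 29/2 → (0, -29/2)
  seg 2: down by d2 = 20 → (0, -69/2)
  seg 3: left by d3 = 9/2 → (-9/2, -69/2)
  seg 4: up by d5 = 100 → (-9/2, 131/2)
  seg 5: up by d1 = 10 → (-9/2, 151/2)
  seg 6: right by d2 = 20 → (31/2, 151/2)
  seg 7: right by d6 = -33 → (-35/2, 151/2)
  seg 8: left by d8 = 29/2 → (-32, 151/2)
  seg 9: up by d3 = 9/2 → (-32, 80)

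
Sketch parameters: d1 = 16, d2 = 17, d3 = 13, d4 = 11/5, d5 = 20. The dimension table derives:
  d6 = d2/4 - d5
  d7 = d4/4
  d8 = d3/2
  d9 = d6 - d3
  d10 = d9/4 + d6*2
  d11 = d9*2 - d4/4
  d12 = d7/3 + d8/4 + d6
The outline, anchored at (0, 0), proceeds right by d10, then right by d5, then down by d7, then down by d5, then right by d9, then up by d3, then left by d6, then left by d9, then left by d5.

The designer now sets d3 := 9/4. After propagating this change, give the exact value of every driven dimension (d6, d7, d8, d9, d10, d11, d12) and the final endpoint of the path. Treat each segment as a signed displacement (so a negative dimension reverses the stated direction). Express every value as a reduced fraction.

Apply edit: d3 := 9/4
  d6 = d2/4 - d5 = -63/4
  d7 = d4/4 = 11/20
  d8 = d3/2 = 9/8
  d9 = d6 - d3 = -18
  d10 = d9/4 + d6*2 = -36
  d11 = d9*2 - d4/4 = -731/20
  d12 = d7/3 + d8/4 + d6 = -7337/480
Walk from origin (0, 0):
  seg 1: right by d10 = -36 → (-36, 0)
  seg 2: right by d5 = 20 → (-16, 0)
  seg 3: down by d7 = 11/20 → (-16, -11/20)
  seg 4: down by d5 = 20 → (-16, -411/20)
  seg 5: right by d9 = -18 → (-34, -411/20)
  seg 6: up by d3 = 9/4 → (-34, -183/10)
  seg 7: left by d6 = -63/4 → (-73/4, -183/10)
  seg 8: left by d9 = -18 → (-1/4, -183/10)
  seg 9: left by d5 = 20 → (-81/4, -183/10)

d6 = -63/4
d7 = 11/20
d8 = 9/8
d9 = -18
d10 = -36
d11 = -731/20
d12 = -7337/480
endpoint = (-81/4, -183/10)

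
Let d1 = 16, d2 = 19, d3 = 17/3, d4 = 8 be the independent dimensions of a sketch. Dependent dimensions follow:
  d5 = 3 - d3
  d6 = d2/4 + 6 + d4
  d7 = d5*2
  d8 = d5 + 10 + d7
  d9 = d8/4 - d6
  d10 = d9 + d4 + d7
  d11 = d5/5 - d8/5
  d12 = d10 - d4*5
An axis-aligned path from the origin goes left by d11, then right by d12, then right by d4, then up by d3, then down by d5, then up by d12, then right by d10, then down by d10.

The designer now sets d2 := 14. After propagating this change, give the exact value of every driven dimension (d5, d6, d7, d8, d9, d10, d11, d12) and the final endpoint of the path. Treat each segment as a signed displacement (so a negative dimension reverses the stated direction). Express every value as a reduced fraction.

d5 = -8/3
d6 = 35/2
d7 = -16/3
d8 = 2
d9 = -17
d10 = -43/3
d11 = -14/15
d12 = -163/3
endpoint = (-896/15, -95/3)

Apply edit: d2 := 14
  d5 = 3 - d3 = -8/3
  d6 = d2/4 + 6 + d4 = 35/2
  d7 = d5*2 = -16/3
  d8 = d5 + 10 + d7 = 2
  d9 = d8/4 - d6 = -17
  d10 = d9 + d4 + d7 = -43/3
  d11 = d5/5 - d8/5 = -14/15
  d12 = d10 - d4*5 = -163/3
Walk from origin (0, 0):
  seg 1: left by d11 = -14/15 → (14/15, 0)
  seg 2: right by d12 = -163/3 → (-267/5, 0)
  seg 3: right by d4 = 8 → (-227/5, 0)
  seg 4: up by d3 = 17/3 → (-227/5, 17/3)
  seg 5: down by d5 = -8/3 → (-227/5, 25/3)
  seg 6: up by d12 = -163/3 → (-227/5, -46)
  seg 7: right by d10 = -43/3 → (-896/15, -46)
  seg 8: down by d10 = -43/3 → (-896/15, -95/3)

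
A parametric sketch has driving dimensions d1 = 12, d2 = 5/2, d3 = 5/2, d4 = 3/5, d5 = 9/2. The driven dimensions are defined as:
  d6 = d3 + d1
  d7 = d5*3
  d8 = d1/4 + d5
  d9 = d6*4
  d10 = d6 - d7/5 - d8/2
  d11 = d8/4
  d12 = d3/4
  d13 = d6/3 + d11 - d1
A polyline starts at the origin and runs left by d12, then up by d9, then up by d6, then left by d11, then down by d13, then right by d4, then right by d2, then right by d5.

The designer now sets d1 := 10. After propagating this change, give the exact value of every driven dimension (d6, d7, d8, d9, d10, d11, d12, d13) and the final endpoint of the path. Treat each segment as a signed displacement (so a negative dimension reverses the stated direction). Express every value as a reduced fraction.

d6 = 25/2
d7 = 27/2
d8 = 7
d9 = 50
d10 = 63/10
d11 = 7/4
d12 = 5/8
d13 = -49/12
endpoint = (209/40, 799/12)

Apply edit: d1 := 10
  d6 = d3 + d1 = 25/2
  d7 = d5*3 = 27/2
  d8 = d1/4 + d5 = 7
  d9 = d6*4 = 50
  d10 = d6 - d7/5 - d8/2 = 63/10
  d11 = d8/4 = 7/4
  d12 = d3/4 = 5/8
  d13 = d6/3 + d11 - d1 = -49/12
Walk from origin (0, 0):
  seg 1: left by d12 = 5/8 → (-5/8, 0)
  seg 2: up by d9 = 50 → (-5/8, 50)
  seg 3: up by d6 = 25/2 → (-5/8, 125/2)
  seg 4: left by d11 = 7/4 → (-19/8, 125/2)
  seg 5: down by d13 = -49/12 → (-19/8, 799/12)
  seg 6: right by d4 = 3/5 → (-71/40, 799/12)
  seg 7: right by d2 = 5/2 → (29/40, 799/12)
  seg 8: right by d5 = 9/2 → (209/40, 799/12)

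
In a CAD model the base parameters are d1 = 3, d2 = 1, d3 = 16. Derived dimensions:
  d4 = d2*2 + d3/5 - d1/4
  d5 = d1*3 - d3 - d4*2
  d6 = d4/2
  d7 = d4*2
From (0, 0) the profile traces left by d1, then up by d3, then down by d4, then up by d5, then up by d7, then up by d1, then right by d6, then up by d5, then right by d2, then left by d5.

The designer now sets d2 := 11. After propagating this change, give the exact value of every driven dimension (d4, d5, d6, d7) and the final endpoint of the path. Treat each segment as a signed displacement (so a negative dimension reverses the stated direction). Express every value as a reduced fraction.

d4 = 489/20
d5 = -559/10
d6 = 489/40
d7 = 489/10
endpoint = (609/8, -1367/20)

Apply edit: d2 := 11
  d4 = d2*2 + d3/5 - d1/4 = 489/20
  d5 = d1*3 - d3 - d4*2 = -559/10
  d6 = d4/2 = 489/40
  d7 = d4*2 = 489/10
Walk from origin (0, 0):
  seg 1: left by d1 = 3 → (-3, 0)
  seg 2: up by d3 = 16 → (-3, 16)
  seg 3: down by d4 = 489/20 → (-3, -169/20)
  seg 4: up by d5 = -559/10 → (-3, -1287/20)
  seg 5: up by d7 = 489/10 → (-3, -309/20)
  seg 6: up by d1 = 3 → (-3, -249/20)
  seg 7: right by d6 = 489/40 → (369/40, -249/20)
  seg 8: up by d5 = -559/10 → (369/40, -1367/20)
  seg 9: right by d2 = 11 → (809/40, -1367/20)
  seg 10: left by d5 = -559/10 → (609/8, -1367/20)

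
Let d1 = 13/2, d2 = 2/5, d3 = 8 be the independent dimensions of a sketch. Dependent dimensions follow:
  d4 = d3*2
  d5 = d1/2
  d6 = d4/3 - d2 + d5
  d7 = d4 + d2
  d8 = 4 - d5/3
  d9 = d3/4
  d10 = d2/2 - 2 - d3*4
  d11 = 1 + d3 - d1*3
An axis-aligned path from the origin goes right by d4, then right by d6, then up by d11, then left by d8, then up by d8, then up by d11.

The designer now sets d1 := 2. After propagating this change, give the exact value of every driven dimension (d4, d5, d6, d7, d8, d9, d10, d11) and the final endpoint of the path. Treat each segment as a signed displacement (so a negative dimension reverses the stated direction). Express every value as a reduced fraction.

Apply edit: d1 := 2
  d4 = d3*2 = 16
  d5 = d1/2 = 1
  d6 = d4/3 - d2 + d5 = 89/15
  d7 = d4 + d2 = 82/5
  d8 = 4 - d5/3 = 11/3
  d9 = d3/4 = 2
  d10 = d2/2 - 2 - d3*4 = -169/5
  d11 = 1 + d3 - d1*3 = 3
Walk from origin (0, 0):
  seg 1: right by d4 = 16 → (16, 0)
  seg 2: right by d6 = 89/15 → (329/15, 0)
  seg 3: up by d11 = 3 → (329/15, 3)
  seg 4: left by d8 = 11/3 → (274/15, 3)
  seg 5: up by d8 = 11/3 → (274/15, 20/3)
  seg 6: up by d11 = 3 → (274/15, 29/3)

d4 = 16
d5 = 1
d6 = 89/15
d7 = 82/5
d8 = 11/3
d9 = 2
d10 = -169/5
d11 = 3
endpoint = (274/15, 29/3)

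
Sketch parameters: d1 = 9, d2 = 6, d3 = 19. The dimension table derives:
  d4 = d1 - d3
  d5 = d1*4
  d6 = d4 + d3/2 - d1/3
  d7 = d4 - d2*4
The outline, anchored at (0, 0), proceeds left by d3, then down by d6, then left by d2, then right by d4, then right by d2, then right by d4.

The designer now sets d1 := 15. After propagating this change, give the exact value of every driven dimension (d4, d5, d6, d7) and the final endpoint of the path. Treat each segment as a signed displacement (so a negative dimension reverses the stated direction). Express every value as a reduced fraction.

Apply edit: d1 := 15
  d4 = d1 - d3 = -4
  d5 = d1*4 = 60
  d6 = d4 + d3/2 - d1/3 = 1/2
  d7 = d4 - d2*4 = -28
Walk from origin (0, 0):
  seg 1: left by d3 = 19 → (-19, 0)
  seg 2: down by d6 = 1/2 → (-19, -1/2)
  seg 3: left by d2 = 6 → (-25, -1/2)
  seg 4: right by d4 = -4 → (-29, -1/2)
  seg 5: right by d2 = 6 → (-23, -1/2)
  seg 6: right by d4 = -4 → (-27, -1/2)

d4 = -4
d5 = 60
d6 = 1/2
d7 = -28
endpoint = (-27, -1/2)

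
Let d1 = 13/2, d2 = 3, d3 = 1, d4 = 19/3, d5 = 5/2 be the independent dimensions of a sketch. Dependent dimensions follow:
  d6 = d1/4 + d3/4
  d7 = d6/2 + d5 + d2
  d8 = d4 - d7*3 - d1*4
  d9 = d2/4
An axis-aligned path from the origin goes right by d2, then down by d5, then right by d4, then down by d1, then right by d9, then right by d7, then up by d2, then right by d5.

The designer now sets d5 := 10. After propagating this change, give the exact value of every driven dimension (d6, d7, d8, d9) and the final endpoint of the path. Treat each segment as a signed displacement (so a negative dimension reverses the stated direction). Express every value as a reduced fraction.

d6 = 15/8
d7 = 223/16
d8 = -2951/48
d9 = 3/4
endpoint = (1633/48, -27/2)

Apply edit: d5 := 10
  d6 = d1/4 + d3/4 = 15/8
  d7 = d6/2 + d5 + d2 = 223/16
  d8 = d4 - d7*3 - d1*4 = -2951/48
  d9 = d2/4 = 3/4
Walk from origin (0, 0):
  seg 1: right by d2 = 3 → (3, 0)
  seg 2: down by d5 = 10 → (3, -10)
  seg 3: right by d4 = 19/3 → (28/3, -10)
  seg 4: down by d1 = 13/2 → (28/3, -33/2)
  seg 5: right by d9 = 3/4 → (121/12, -33/2)
  seg 6: right by d7 = 223/16 → (1153/48, -33/2)
  seg 7: up by d2 = 3 → (1153/48, -27/2)
  seg 8: right by d5 = 10 → (1633/48, -27/2)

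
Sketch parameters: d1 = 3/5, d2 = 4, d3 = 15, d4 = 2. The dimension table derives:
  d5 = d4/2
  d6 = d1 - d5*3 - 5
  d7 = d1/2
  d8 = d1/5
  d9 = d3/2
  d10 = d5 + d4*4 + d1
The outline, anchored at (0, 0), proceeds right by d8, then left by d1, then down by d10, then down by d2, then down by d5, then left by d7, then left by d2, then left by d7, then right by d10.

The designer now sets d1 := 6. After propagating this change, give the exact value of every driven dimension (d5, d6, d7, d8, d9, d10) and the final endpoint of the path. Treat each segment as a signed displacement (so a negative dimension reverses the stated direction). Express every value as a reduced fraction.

d5 = 1
d6 = -2
d7 = 3
d8 = 6/5
d9 = 15/2
d10 = 15
endpoint = (1/5, -20)

Apply edit: d1 := 6
  d5 = d4/2 = 1
  d6 = d1 - d5*3 - 5 = -2
  d7 = d1/2 = 3
  d8 = d1/5 = 6/5
  d9 = d3/2 = 15/2
  d10 = d5 + d4*4 + d1 = 15
Walk from origin (0, 0):
  seg 1: right by d8 = 6/5 → (6/5, 0)
  seg 2: left by d1 = 6 → (-24/5, 0)
  seg 3: down by d10 = 15 → (-24/5, -15)
  seg 4: down by d2 = 4 → (-24/5, -19)
  seg 5: down by d5 = 1 → (-24/5, -20)
  seg 6: left by d7 = 3 → (-39/5, -20)
  seg 7: left by d2 = 4 → (-59/5, -20)
  seg 8: left by d7 = 3 → (-74/5, -20)
  seg 9: right by d10 = 15 → (1/5, -20)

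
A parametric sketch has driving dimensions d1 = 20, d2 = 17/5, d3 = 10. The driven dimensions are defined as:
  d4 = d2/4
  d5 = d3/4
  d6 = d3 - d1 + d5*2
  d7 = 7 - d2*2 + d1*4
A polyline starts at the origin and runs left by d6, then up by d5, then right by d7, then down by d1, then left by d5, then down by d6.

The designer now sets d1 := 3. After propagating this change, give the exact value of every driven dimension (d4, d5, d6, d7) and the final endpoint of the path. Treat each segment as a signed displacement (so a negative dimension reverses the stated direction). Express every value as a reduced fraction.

Apply edit: d1 := 3
  d4 = d2/4 = 17/20
  d5 = d3/4 = 5/2
  d6 = d3 - d1 + d5*2 = 12
  d7 = 7 - d2*2 + d1*4 = 61/5
Walk from origin (0, 0):
  seg 1: left by d6 = 12 → (-12, 0)
  seg 2: up by d5 = 5/2 → (-12, 5/2)
  seg 3: right by d7 = 61/5 → (1/5, 5/2)
  seg 4: down by d1 = 3 → (1/5, -1/2)
  seg 5: left by d5 = 5/2 → (-23/10, -1/2)
  seg 6: down by d6 = 12 → (-23/10, -25/2)

d4 = 17/20
d5 = 5/2
d6 = 12
d7 = 61/5
endpoint = (-23/10, -25/2)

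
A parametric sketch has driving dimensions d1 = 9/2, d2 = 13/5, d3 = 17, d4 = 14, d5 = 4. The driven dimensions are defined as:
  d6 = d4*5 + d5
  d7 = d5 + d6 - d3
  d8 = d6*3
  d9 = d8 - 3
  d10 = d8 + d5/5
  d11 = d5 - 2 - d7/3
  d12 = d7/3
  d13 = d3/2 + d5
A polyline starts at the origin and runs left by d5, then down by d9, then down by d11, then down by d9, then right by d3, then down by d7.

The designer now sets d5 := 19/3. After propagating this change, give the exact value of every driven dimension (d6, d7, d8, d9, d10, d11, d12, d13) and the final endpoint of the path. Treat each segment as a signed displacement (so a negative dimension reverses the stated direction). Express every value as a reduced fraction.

Apply edit: d5 := 19/3
  d6 = d4*5 + d5 = 229/3
  d7 = d5 + d6 - d3 = 197/3
  d8 = d6*3 = 229
  d9 = d8 - 3 = 226
  d10 = d8 + d5/5 = 3454/15
  d11 = d5 - 2 - d7/3 = -158/9
  d12 = d7/3 = 197/9
  d13 = d3/2 + d5 = 89/6
Walk from origin (0, 0):
  seg 1: left by d5 = 19/3 → (-19/3, 0)
  seg 2: down by d9 = 226 → (-19/3, -226)
  seg 3: down by d11 = -158/9 → (-19/3, -1876/9)
  seg 4: down by d9 = 226 → (-19/3, -3910/9)
  seg 5: right by d3 = 17 → (32/3, -3910/9)
  seg 6: down by d7 = 197/3 → (32/3, -4501/9)

d6 = 229/3
d7 = 197/3
d8 = 229
d9 = 226
d10 = 3454/15
d11 = -158/9
d12 = 197/9
d13 = 89/6
endpoint = (32/3, -4501/9)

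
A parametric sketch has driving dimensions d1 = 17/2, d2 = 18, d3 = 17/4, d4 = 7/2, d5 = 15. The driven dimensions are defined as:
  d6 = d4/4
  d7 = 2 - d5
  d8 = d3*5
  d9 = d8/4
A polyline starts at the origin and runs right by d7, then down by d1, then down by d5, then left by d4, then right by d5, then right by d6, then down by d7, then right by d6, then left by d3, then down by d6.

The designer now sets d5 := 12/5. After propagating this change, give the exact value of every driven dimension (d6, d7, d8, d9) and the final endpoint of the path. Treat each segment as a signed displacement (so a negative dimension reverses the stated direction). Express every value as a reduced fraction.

d6 = 7/8
d7 = -2/5
d8 = 85/4
d9 = 85/16
endpoint = (-4, -91/8)

Apply edit: d5 := 12/5
  d6 = d4/4 = 7/8
  d7 = 2 - d5 = -2/5
  d8 = d3*5 = 85/4
  d9 = d8/4 = 85/16
Walk from origin (0, 0):
  seg 1: right by d7 = -2/5 → (-2/5, 0)
  seg 2: down by d1 = 17/2 → (-2/5, -17/2)
  seg 3: down by d5 = 12/5 → (-2/5, -109/10)
  seg 4: left by d4 = 7/2 → (-39/10, -109/10)
  seg 5: right by d5 = 12/5 → (-3/2, -109/10)
  seg 6: right by d6 = 7/8 → (-5/8, -109/10)
  seg 7: down by d7 = -2/5 → (-5/8, -21/2)
  seg 8: right by d6 = 7/8 → (1/4, -21/2)
  seg 9: left by d3 = 17/4 → (-4, -21/2)
  seg 10: down by d6 = 7/8 → (-4, -91/8)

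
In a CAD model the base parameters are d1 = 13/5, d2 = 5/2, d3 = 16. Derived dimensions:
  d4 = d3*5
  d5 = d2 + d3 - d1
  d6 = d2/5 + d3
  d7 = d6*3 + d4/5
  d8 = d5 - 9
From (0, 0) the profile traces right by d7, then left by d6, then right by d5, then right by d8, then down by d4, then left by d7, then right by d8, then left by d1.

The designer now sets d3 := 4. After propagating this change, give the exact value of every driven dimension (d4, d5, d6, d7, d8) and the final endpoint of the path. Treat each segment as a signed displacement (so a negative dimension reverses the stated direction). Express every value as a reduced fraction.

d4 = 20
d5 = 39/10
d6 = 9/2
d7 = 35/2
d8 = -51/10
endpoint = (-67/5, -20)

Apply edit: d3 := 4
  d4 = d3*5 = 20
  d5 = d2 + d3 - d1 = 39/10
  d6 = d2/5 + d3 = 9/2
  d7 = d6*3 + d4/5 = 35/2
  d8 = d5 - 9 = -51/10
Walk from origin (0, 0):
  seg 1: right by d7 = 35/2 → (35/2, 0)
  seg 2: left by d6 = 9/2 → (13, 0)
  seg 3: right by d5 = 39/10 → (169/10, 0)
  seg 4: right by d8 = -51/10 → (59/5, 0)
  seg 5: down by d4 = 20 → (59/5, -20)
  seg 6: left by d7 = 35/2 → (-57/10, -20)
  seg 7: right by d8 = -51/10 → (-54/5, -20)
  seg 8: left by d1 = 13/5 → (-67/5, -20)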